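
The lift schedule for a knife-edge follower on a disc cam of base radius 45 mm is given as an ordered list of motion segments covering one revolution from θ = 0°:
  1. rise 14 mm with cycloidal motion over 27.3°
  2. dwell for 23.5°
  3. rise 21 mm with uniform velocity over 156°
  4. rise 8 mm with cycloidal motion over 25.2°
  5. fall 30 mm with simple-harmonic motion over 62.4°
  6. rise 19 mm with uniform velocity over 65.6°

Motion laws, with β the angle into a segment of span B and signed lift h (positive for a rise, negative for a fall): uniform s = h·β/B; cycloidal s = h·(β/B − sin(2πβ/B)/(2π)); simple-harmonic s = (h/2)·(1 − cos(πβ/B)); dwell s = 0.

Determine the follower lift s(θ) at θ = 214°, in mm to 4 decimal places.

seg 1 [0°–27.3°] cycloidal, h=14: full span → s += 14 → s = 14.0000
seg 2 [27.3°–50.8°] dwell: s stays 14.0000
seg 3 [50.8°–206.8°] uniform, h=21: full span → s += 21 → s = 35.0000
seg 4 [206.8°–232°] cycloidal, h=8: θ=214° here. β=7.2, B=25.2. 8·(0.2857 − sin(2π·0.2857)/(2π)) = 1.0444 → s = 36.0444

36.0444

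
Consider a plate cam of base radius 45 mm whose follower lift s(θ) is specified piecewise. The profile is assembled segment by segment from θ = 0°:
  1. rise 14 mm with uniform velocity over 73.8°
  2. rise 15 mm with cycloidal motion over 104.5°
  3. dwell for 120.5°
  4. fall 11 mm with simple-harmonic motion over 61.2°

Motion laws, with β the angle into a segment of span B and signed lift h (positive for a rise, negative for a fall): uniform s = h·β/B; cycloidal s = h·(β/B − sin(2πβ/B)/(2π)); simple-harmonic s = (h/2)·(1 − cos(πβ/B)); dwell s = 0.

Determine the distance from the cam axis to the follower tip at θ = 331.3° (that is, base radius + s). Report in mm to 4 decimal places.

seg 1 [0°–73.8°] uniform, h=14: full span → s += 14 → s = 14.0000
seg 2 [73.8°–178.3°] cycloidal, h=15: full span → s += 15 → s = 29.0000
seg 3 [178.3°–298.8°] dwell: s stays 29.0000
seg 4 [298.8°–360°] simple-harmonic, h=-11: θ=331.3° here. β=32.5, B=61.2. -11/2·(1 − cos(π·0.5310)) = -6.0356 → s = 22.9644
radial distance = base radius + s = 45 + 22.9644 = 67.9644

67.9644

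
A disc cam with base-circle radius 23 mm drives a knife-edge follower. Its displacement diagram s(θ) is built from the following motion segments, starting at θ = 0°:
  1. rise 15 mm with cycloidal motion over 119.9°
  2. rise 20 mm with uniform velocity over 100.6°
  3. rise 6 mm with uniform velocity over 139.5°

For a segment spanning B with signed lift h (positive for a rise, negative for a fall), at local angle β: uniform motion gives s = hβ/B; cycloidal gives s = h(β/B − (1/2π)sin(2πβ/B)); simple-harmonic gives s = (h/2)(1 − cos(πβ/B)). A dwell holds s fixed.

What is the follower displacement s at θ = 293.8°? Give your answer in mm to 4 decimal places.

seg 1 [0°–119.9°] cycloidal, h=15: full span → s += 15 → s = 15.0000
seg 2 [119.9°–220.5°] uniform, h=20: full span → s += 20 → s = 35.0000
seg 3 [220.5°–360°] uniform, h=6: θ=293.8° here. β=73.3, B=139.5. 6·73.3/139.5 = 3.1527 → s = 38.1527

38.1527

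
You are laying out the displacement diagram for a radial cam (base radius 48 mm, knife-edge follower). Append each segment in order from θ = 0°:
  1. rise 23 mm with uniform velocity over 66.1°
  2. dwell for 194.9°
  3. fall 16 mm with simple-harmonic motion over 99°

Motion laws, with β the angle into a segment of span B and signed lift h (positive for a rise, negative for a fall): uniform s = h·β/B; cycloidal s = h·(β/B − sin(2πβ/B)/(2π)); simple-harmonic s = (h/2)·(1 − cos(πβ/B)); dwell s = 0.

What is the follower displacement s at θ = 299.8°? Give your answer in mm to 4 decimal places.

seg 1 [0°–66.1°] uniform, h=23: full span → s += 23 → s = 23.0000
seg 2 [66.1°–261°] dwell: s stays 23.0000
seg 3 [261°–360°] simple-harmonic, h=-16: θ=299.8° here. β=38.8, B=99. -16/2·(1 − cos(π·0.3919)) = -5.3355 → s = 17.6645

17.6645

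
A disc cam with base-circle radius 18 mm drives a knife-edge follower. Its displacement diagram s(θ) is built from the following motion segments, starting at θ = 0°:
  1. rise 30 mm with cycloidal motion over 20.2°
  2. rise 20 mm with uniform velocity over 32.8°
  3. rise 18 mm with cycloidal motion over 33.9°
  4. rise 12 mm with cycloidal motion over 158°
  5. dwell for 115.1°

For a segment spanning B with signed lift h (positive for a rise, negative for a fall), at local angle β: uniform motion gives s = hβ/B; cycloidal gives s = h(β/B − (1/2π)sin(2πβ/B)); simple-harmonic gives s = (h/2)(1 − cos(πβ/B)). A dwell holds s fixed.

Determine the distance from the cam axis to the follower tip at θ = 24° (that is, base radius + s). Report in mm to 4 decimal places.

seg 1 [0°–20.2°] cycloidal, h=30: full span → s += 30 → s = 30.0000
seg 2 [20.2°–53°] uniform, h=20: θ=24° here. β=3.8, B=32.8. 20·3.8/32.8 = 2.3171 → s = 32.3171
radial distance = base radius + s = 18 + 32.3171 = 50.3171

50.3171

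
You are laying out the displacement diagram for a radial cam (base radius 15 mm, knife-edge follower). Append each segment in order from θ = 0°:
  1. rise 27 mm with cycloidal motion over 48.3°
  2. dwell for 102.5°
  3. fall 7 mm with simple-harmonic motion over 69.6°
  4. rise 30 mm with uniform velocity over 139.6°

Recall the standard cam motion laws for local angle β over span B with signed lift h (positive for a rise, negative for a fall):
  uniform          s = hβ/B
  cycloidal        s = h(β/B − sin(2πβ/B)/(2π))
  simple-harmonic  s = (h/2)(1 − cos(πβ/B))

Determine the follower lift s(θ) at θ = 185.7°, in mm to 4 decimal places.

seg 1 [0°–48.3°] cycloidal, h=27: full span → s += 27 → s = 27.0000
seg 2 [48.3°–150.8°] dwell: s stays 27.0000
seg 3 [150.8°–220.4°] simple-harmonic, h=-7: θ=185.7° here. β=34.9, B=69.6. -7/2·(1 − cos(π·0.5014)) = -3.5158 → s = 23.4842

23.4842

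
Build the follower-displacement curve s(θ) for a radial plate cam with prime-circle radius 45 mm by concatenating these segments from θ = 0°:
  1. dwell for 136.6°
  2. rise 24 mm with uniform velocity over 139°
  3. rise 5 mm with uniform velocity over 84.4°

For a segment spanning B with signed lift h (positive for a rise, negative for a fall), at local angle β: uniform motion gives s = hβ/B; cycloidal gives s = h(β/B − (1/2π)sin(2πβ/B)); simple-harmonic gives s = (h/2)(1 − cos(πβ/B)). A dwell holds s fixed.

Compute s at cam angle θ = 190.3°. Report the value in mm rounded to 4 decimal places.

seg 1 [0°–136.6°] dwell: s stays 0.0000
seg 2 [136.6°–275.6°] uniform, h=24: θ=190.3° here. β=53.7, B=139. 24·53.7/139 = 9.2719 → s = 9.2719

9.2719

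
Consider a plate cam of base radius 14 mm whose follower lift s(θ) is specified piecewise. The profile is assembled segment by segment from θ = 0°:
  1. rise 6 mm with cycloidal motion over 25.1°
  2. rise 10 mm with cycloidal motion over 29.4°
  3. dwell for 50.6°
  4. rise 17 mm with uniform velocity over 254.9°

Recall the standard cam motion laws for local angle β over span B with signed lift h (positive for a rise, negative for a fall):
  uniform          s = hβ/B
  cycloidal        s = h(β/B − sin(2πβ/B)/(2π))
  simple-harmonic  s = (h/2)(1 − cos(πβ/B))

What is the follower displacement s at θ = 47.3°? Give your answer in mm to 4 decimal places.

seg 1 [0°–25.1°] cycloidal, h=6: full span → s += 6 → s = 6.0000
seg 2 [25.1°–54.5°] cycloidal, h=10: θ=47.3° here. β=22.2, B=29.4. 10·(0.7551 − sin(2π·0.7551)/(2π)) = 9.1418 → s = 15.1418

15.1418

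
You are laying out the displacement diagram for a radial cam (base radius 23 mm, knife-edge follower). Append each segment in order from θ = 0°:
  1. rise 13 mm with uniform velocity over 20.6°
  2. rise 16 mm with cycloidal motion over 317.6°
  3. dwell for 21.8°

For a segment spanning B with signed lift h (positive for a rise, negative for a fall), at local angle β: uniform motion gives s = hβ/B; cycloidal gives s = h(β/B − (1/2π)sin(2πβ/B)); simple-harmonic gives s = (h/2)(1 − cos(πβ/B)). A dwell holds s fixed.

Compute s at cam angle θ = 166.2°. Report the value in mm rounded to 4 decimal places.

seg 1 [0°–20.6°] uniform, h=13: full span → s += 13 → s = 13.0000
seg 2 [20.6°–338.2°] cycloidal, h=16: θ=166.2° here. β=145.6, B=317.6. 16·(0.4584 − sin(2π·0.4584)/(2π)) = 6.6776 → s = 19.6776

19.6776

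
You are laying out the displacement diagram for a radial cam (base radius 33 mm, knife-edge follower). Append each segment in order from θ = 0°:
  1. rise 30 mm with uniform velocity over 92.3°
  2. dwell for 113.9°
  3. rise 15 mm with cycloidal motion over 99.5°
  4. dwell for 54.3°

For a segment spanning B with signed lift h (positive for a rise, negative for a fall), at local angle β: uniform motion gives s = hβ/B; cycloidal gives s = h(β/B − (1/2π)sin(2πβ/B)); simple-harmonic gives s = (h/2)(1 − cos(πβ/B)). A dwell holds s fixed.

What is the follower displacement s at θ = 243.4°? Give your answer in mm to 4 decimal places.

seg 1 [0°–92.3°] uniform, h=30: full span → s += 30 → s = 30.0000
seg 2 [92.3°–206.2°] dwell: s stays 30.0000
seg 3 [206.2°–305.7°] cycloidal, h=15: θ=243.4° here. β=37.2, B=99.5. 15·(0.3739 − sin(2π·0.3739)/(2π)) = 3.9080 → s = 33.9080

33.9080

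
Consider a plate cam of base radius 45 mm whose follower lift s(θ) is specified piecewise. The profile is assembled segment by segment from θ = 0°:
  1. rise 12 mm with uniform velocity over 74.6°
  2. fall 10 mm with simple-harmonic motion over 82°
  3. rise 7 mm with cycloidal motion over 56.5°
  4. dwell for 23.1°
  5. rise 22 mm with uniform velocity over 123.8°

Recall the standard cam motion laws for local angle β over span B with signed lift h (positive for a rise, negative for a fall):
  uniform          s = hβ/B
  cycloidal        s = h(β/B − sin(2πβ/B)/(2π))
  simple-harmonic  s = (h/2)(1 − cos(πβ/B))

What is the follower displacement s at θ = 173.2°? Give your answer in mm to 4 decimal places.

seg 1 [0°–74.6°] uniform, h=12: full span → s += 12 → s = 12.0000
seg 2 [74.6°–156.6°] simple-harmonic, h=-10: full span → s += -10 → s = 2.0000
seg 3 [156.6°–213.1°] cycloidal, h=7: θ=173.2° here. β=16.6, B=56.5. 7·(0.2938 − sin(2π·0.2938)/(2π)) = 0.9845 → s = 2.9845

2.9845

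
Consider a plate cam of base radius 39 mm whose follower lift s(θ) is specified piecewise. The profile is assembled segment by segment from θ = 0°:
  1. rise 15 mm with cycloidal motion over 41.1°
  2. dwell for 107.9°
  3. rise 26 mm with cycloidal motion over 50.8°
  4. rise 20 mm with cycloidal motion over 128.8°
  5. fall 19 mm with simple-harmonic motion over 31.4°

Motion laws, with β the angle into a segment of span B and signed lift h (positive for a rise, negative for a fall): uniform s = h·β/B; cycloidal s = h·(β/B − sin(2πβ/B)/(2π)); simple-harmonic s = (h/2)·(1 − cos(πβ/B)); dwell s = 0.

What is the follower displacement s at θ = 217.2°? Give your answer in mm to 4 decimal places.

seg 1 [0°–41.1°] cycloidal, h=15: full span → s += 15 → s = 15.0000
seg 2 [41.1°–149°] dwell: s stays 15.0000
seg 3 [149°–199.8°] cycloidal, h=26: full span → s += 26 → s = 41.0000
seg 4 [199.8°–328.6°] cycloidal, h=20: θ=217.2° here. β=17.4, B=128.8. 20·(0.1351 − sin(2π·0.1351)/(2π)) = 0.3130 → s = 41.3130

41.3130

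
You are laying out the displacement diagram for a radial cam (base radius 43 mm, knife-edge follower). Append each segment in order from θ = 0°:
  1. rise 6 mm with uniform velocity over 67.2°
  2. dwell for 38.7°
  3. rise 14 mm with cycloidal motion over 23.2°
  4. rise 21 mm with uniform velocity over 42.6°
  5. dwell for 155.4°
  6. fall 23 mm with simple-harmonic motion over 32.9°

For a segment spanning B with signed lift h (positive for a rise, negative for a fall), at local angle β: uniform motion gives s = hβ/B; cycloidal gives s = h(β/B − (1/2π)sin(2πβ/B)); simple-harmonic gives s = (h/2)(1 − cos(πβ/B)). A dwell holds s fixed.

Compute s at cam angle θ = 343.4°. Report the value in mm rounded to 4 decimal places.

seg 1 [0°–67.2°] uniform, h=6: full span → s += 6 → s = 6.0000
seg 2 [67.2°–105.9°] dwell: s stays 6.0000
seg 3 [105.9°–129.1°] cycloidal, h=14: full span → s += 14 → s = 20.0000
seg 4 [129.1°–171.7°] uniform, h=21: full span → s += 21 → s = 41.0000
seg 5 [171.7°–327.1°] dwell: s stays 41.0000
seg 6 [327.1°–360°] simple-harmonic, h=-23: θ=343.4° here. β=16.3, B=32.9. -23/2·(1 − cos(π·0.4954)) = -11.3353 → s = 29.6647

29.6647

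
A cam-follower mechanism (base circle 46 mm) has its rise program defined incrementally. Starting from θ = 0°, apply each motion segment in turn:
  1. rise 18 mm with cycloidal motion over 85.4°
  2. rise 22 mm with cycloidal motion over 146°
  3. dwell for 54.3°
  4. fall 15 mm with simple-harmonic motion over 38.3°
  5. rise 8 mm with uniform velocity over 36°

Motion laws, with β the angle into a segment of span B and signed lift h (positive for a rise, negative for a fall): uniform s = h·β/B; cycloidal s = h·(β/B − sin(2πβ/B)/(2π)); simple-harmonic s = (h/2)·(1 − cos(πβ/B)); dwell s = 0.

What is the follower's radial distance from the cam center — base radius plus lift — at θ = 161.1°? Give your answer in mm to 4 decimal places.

seg 1 [0°–85.4°] cycloidal, h=18: full span → s += 18 → s = 18.0000
seg 2 [85.4°–231.4°] cycloidal, h=22: θ=161.1° here. β=75.7, B=146. 22·(0.5185 − sin(2π·0.5185)/(2π)) = 11.8128 → s = 29.8128
radial distance = base radius + s = 46 + 29.8128 = 75.8128

75.8128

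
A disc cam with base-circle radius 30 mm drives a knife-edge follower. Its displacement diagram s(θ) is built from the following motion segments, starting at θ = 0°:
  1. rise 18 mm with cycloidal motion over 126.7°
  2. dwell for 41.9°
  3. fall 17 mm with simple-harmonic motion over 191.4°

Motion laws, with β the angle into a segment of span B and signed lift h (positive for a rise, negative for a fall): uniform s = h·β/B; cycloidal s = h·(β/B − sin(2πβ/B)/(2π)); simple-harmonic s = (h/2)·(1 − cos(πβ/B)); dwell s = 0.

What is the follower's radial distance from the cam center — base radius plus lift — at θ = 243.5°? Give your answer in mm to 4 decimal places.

seg 1 [0°–126.7°] cycloidal, h=18: full span → s += 18 → s = 18.0000
seg 2 [126.7°–168.6°] dwell: s stays 18.0000
seg 3 [168.6°–360°] simple-harmonic, h=-17: θ=243.5° here. β=74.9, B=191.4. -17/2·(1 − cos(π·0.3913)) = -5.6541 → s = 12.3459
radial distance = base radius + s = 30 + 12.3459 = 42.3459

42.3459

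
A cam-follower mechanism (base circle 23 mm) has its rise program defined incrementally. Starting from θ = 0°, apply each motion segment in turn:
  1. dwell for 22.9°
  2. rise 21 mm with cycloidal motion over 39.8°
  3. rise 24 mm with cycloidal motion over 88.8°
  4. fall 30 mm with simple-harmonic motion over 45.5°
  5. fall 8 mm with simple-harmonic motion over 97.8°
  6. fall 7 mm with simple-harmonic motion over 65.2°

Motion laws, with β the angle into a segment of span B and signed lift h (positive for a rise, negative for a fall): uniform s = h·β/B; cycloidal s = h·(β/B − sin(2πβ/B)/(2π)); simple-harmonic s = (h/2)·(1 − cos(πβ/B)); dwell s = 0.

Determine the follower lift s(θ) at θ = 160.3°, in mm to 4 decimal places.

seg 1 [0°–22.9°] dwell: s stays 0.0000
seg 2 [22.9°–62.7°] cycloidal, h=21: full span → s += 21 → s = 21.0000
seg 3 [62.7°–151.5°] cycloidal, h=24: full span → s += 24 → s = 45.0000
seg 4 [151.5°–197°] simple-harmonic, h=-30: θ=160.3° here. β=8.8, B=45.5. -30/2·(1 − cos(π·0.1934)) = -2.6847 → s = 42.3153

42.3153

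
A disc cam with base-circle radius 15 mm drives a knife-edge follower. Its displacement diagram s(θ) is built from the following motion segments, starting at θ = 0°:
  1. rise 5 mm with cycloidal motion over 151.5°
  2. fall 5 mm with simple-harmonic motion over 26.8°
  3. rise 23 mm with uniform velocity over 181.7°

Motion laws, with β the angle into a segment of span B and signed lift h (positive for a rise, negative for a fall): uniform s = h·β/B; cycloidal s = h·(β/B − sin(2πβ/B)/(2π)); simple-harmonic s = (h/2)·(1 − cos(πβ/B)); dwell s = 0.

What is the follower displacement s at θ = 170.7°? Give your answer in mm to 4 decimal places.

seg 1 [0°–151.5°] cycloidal, h=5: full span → s += 5 → s = 5.0000
seg 2 [151.5°–178.3°] simple-harmonic, h=-5: θ=170.7° here. β=19.2, B=26.8. -5/2·(1 − cos(π·0.7164)) = -4.0718 → s = 0.9282

0.9282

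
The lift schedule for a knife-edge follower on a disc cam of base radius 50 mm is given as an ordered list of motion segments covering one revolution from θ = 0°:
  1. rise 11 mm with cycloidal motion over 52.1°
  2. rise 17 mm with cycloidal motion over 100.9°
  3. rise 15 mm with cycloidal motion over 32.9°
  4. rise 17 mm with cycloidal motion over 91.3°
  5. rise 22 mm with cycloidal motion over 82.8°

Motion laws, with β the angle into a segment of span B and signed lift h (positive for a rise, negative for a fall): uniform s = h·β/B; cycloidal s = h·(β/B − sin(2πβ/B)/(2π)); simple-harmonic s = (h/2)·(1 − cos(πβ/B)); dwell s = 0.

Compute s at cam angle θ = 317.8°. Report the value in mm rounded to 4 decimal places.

seg 1 [0°–52.1°] cycloidal, h=11: full span → s += 11 → s = 11.0000
seg 2 [52.1°–153°] cycloidal, h=17: full span → s += 17 → s = 28.0000
seg 3 [153°–185.9°] cycloidal, h=15: full span → s += 15 → s = 43.0000
seg 4 [185.9°–277.2°] cycloidal, h=17: full span → s += 17 → s = 60.0000
seg 5 [277.2°–360°] cycloidal, h=22: θ=317.8° here. β=40.6, B=82.8. 22·(0.4903 − sin(2π·0.4903)/(2π)) = 10.5750 → s = 70.5750

70.5750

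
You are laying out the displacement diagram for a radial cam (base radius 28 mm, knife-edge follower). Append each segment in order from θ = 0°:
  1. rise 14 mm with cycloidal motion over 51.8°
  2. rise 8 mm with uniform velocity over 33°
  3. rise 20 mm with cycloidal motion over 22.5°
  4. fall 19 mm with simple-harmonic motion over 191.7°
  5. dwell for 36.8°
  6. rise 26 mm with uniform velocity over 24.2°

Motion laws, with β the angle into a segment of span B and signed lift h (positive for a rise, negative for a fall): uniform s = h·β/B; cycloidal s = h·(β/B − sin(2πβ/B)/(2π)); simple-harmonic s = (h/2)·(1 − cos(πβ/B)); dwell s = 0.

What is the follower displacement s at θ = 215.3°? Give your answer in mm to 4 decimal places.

seg 1 [0°–51.8°] cycloidal, h=14: full span → s += 14 → s = 14.0000
seg 2 [51.8°–84.8°] uniform, h=8: full span → s += 8 → s = 22.0000
seg 3 [84.8°–107.3°] cycloidal, h=20: full span → s += 20 → s = 42.0000
seg 4 [107.3°–299°] simple-harmonic, h=-19: θ=215.3° here. β=108, B=191.7. -19/2·(1 − cos(π·0.5634)) = -11.3791 → s = 30.6209

30.6209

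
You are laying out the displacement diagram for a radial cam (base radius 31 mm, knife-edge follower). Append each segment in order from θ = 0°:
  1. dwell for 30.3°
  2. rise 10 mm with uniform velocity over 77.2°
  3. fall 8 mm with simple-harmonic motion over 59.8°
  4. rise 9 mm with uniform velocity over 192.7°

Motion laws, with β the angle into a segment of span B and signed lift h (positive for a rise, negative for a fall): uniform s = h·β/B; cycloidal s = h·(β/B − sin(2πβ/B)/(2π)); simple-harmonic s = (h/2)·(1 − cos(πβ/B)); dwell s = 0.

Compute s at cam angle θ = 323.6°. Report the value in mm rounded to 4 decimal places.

seg 1 [0°–30.3°] dwell: s stays 0.0000
seg 2 [30.3°–107.5°] uniform, h=10: full span → s += 10 → s = 10.0000
seg 3 [107.5°–167.3°] simple-harmonic, h=-8: full span → s += -8 → s = 2.0000
seg 4 [167.3°–360°] uniform, h=9: θ=323.6° here. β=156.3, B=192.7. 9·156.3/192.7 = 7.2999 → s = 9.2999

9.2999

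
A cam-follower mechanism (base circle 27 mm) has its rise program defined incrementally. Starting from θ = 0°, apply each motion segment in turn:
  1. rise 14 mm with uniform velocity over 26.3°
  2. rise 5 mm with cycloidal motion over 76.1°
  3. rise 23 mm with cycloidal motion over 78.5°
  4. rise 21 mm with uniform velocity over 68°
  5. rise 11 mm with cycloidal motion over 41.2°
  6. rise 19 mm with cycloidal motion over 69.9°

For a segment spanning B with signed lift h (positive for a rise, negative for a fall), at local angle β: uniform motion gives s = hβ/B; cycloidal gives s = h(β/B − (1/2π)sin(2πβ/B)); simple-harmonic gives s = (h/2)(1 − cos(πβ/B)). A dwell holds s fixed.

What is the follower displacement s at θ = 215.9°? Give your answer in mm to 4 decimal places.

seg 1 [0°–26.3°] uniform, h=14: full span → s += 14 → s = 14.0000
seg 2 [26.3°–102.4°] cycloidal, h=5: full span → s += 5 → s = 19.0000
seg 3 [102.4°–180.9°] cycloidal, h=23: full span → s += 23 → s = 42.0000
seg 4 [180.9°–248.9°] uniform, h=21: θ=215.9° here. β=35, B=68. 21·35/68 = 10.8088 → s = 52.8088

52.8088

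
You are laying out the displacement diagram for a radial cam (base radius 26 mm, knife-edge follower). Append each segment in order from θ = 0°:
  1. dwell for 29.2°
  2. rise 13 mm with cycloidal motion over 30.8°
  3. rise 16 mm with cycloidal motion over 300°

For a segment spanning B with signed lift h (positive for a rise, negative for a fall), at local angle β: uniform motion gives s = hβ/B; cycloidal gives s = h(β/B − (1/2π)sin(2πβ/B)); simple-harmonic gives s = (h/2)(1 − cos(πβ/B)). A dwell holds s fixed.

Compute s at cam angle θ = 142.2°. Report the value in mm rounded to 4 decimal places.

seg 1 [0°–29.2°] dwell: s stays 0.0000
seg 2 [29.2°–60°] cycloidal, h=13: full span → s += 13 → s = 13.0000
seg 3 [60°–360°] cycloidal, h=16: θ=142.2° here. β=82.2, B=300. 16·(0.2740 − sin(2π·0.2740)/(2π)) = 1.8664 → s = 14.8664

14.8664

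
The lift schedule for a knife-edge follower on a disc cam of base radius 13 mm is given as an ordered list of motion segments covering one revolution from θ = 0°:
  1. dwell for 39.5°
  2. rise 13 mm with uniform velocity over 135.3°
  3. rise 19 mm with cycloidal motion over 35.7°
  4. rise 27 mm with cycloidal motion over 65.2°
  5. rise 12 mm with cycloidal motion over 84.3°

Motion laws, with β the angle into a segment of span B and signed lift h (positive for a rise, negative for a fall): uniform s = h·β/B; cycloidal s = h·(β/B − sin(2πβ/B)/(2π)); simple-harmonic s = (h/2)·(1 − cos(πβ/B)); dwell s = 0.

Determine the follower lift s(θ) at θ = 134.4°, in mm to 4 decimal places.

seg 1 [0°–39.5°] dwell: s stays 0.0000
seg 2 [39.5°–174.8°] uniform, h=13: θ=134.4° here. β=94.9, B=135.3. 13·94.9/135.3 = 9.1183 → s = 9.1183

9.1183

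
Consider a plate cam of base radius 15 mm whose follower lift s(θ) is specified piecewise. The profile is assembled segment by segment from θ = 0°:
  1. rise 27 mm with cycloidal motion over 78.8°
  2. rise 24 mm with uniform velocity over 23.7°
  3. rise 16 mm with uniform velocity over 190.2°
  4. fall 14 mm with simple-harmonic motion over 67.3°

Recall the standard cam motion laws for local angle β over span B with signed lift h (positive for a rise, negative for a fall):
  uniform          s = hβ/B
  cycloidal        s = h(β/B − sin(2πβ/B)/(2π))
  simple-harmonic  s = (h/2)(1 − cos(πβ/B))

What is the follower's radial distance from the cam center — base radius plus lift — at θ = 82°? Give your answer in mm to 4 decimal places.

seg 1 [0°–78.8°] cycloidal, h=27: full span → s += 27 → s = 27.0000
seg 2 [78.8°–102.5°] uniform, h=24: θ=82° here. β=3.2, B=23.7. 24·3.2/23.7 = 3.2405 → s = 30.2405
radial distance = base radius + s = 15 + 30.2405 = 45.2405

45.2405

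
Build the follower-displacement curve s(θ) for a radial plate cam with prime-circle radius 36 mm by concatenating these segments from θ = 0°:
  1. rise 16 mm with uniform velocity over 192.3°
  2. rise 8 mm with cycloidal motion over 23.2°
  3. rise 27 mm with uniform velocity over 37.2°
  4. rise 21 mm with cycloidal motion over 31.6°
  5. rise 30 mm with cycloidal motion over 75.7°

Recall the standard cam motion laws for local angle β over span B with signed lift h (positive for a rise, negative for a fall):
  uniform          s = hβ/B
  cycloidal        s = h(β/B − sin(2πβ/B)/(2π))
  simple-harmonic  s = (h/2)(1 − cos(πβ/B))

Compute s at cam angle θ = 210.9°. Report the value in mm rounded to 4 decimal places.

seg 1 [0°–192.3°] uniform, h=16: full span → s += 16 → s = 16.0000
seg 2 [192.3°–215.5°] cycloidal, h=8: θ=210.9° here. β=18.6, B=23.2. 8·(0.8017 − sin(2π·0.8017)/(2π)) = 7.6204 → s = 23.6204

23.6204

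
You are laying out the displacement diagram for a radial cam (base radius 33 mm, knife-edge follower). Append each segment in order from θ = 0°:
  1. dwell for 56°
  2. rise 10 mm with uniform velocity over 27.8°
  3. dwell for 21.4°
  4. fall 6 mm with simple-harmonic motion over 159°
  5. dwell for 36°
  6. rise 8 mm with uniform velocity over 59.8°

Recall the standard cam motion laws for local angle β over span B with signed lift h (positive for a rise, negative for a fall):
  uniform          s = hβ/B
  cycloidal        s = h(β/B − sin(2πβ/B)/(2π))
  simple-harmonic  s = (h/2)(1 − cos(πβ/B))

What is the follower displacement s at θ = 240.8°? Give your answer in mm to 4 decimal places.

seg 1 [0°–56°] dwell: s stays 0.0000
seg 2 [56°–83.8°] uniform, h=10: full span → s += 10 → s = 10.0000
seg 3 [83.8°–105.2°] dwell: s stays 10.0000
seg 4 [105.2°–264.2°] simple-harmonic, h=-6: θ=240.8° here. β=135.6, B=159. -6/2·(1 − cos(π·0.8528)) = -5.6850 → s = 4.3150

4.3150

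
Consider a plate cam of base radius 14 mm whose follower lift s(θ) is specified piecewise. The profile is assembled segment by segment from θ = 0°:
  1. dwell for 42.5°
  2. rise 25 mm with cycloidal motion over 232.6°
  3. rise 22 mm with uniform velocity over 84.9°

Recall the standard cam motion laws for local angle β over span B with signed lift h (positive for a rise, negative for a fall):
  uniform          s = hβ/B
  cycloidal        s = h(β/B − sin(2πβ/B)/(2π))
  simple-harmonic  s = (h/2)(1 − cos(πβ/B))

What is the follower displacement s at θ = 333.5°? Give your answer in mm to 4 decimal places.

seg 1 [0°–42.5°] dwell: s stays 0.0000
seg 2 [42.5°–275.1°] cycloidal, h=25: full span → s += 25 → s = 25.0000
seg 3 [275.1°–360°] uniform, h=22: θ=333.5° here. β=58.4, B=84.9. 22·58.4/84.9 = 15.1331 → s = 40.1331

40.1331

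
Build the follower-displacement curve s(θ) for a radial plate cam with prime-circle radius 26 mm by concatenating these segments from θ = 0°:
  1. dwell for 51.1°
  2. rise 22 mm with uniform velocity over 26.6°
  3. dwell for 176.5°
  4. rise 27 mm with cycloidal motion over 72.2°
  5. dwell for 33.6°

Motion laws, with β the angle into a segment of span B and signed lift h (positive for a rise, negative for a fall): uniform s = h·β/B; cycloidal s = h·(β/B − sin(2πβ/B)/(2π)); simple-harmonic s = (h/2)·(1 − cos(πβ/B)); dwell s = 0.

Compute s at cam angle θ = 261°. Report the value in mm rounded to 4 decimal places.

seg 1 [0°–51.1°] dwell: s stays 0.0000
seg 2 [51.1°–77.7°] uniform, h=22: full span → s += 22 → s = 22.0000
seg 3 [77.7°–254.2°] dwell: s stays 22.0000
seg 4 [254.2°–326.4°] cycloidal, h=27: θ=261° here. β=6.8, B=72.2. 27·(0.0942 − sin(2π·0.0942)/(2π)) = 0.1458 → s = 22.1458

22.1458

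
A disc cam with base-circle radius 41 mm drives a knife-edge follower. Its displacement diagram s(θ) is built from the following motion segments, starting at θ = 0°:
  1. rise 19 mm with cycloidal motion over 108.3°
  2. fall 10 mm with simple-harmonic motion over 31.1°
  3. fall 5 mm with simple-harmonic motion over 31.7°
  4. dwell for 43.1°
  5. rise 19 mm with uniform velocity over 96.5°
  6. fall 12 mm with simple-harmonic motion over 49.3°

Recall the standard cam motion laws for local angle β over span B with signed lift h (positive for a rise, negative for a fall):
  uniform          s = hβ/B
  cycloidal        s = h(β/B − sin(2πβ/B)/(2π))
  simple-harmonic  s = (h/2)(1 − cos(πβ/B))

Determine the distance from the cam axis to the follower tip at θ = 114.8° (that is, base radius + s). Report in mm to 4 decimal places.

seg 1 [0°–108.3°] cycloidal, h=19: full span → s += 19 → s = 19.0000
seg 2 [108.3°–139.4°] simple-harmonic, h=-10: θ=114.8° here. β=6.5, B=31.1. -10/2·(1 − cos(π·0.2090)) = -1.0396 → s = 17.9604
radial distance = base radius + s = 41 + 17.9604 = 58.9604

58.9604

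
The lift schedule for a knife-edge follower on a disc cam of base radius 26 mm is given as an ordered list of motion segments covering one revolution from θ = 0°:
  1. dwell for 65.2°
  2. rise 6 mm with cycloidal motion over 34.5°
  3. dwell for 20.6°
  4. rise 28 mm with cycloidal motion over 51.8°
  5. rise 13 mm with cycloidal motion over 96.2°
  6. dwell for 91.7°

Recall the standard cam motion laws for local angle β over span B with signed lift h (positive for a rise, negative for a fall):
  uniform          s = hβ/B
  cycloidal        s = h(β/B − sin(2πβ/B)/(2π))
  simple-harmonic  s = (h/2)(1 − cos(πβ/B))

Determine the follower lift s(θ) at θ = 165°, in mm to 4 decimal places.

seg 1 [0°–65.2°] dwell: s stays 0.0000
seg 2 [65.2°–99.7°] cycloidal, h=6: full span → s += 6 → s = 6.0000
seg 3 [99.7°–120.3°] dwell: s stays 6.0000
seg 4 [120.3°–172.1°] cycloidal, h=28: θ=165° here. β=44.7, B=51.8. 28·(0.8629 − sin(2π·0.8629)/(2π)) = 27.5429 → s = 33.5429

33.5429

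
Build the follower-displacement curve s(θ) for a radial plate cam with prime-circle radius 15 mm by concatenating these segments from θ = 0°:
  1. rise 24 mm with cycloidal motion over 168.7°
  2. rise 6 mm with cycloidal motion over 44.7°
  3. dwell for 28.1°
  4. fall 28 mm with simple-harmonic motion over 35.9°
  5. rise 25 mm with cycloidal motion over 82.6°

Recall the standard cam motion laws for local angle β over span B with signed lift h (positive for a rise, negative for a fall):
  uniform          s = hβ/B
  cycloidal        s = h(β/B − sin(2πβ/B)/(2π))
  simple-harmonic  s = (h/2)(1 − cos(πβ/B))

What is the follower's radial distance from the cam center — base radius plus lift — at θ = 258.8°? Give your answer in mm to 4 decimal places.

seg 1 [0°–168.7°] cycloidal, h=24: full span → s += 24 → s = 24.0000
seg 2 [168.7°–213.4°] cycloidal, h=6: full span → s += 6 → s = 30.0000
seg 3 [213.4°–241.5°] dwell: s stays 30.0000
seg 4 [241.5°–277.4°] simple-harmonic, h=-28: θ=258.8° here. β=17.3, B=35.9. -28/2·(1 − cos(π·0.4819)) = -13.2041 → s = 16.7959
radial distance = base radius + s = 15 + 16.7959 = 31.7959

31.7959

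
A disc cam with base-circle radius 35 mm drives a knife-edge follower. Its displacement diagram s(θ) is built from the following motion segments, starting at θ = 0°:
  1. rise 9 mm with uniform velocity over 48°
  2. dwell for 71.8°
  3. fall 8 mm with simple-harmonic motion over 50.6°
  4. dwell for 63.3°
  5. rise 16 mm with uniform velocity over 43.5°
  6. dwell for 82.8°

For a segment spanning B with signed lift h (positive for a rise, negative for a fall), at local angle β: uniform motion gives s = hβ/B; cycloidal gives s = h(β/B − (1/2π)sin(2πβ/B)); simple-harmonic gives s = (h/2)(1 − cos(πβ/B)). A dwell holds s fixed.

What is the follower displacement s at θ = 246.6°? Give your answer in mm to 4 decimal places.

seg 1 [0°–48°] uniform, h=9: full span → s += 9 → s = 9.0000
seg 2 [48°–119.8°] dwell: s stays 9.0000
seg 3 [119.8°–170.4°] simple-harmonic, h=-8: full span → s += -8 → s = 1.0000
seg 4 [170.4°–233.7°] dwell: s stays 1.0000
seg 5 [233.7°–277.2°] uniform, h=16: θ=246.6° here. β=12.9, B=43.5. 16·12.9/43.5 = 4.7448 → s = 5.7448

5.7448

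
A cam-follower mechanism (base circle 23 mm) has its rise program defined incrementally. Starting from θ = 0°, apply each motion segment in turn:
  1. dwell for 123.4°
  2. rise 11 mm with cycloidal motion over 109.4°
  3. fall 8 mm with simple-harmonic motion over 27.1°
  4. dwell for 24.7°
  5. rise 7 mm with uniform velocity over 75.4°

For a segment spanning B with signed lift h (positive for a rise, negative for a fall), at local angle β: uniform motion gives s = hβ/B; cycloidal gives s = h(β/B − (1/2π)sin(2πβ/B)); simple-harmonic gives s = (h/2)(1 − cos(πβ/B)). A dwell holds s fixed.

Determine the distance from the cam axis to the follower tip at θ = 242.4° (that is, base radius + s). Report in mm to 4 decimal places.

seg 1 [0°–123.4°] dwell: s stays 0.0000
seg 2 [123.4°–232.8°] cycloidal, h=11: full span → s += 11 → s = 11.0000
seg 3 [232.8°–259.9°] simple-harmonic, h=-8: θ=242.4° here. β=9.6, B=27.1. -8/2·(1 − cos(π·0.3542)) = -2.2317 → s = 8.7683
radial distance = base radius + s = 23 + 8.7683 = 31.7683

31.7683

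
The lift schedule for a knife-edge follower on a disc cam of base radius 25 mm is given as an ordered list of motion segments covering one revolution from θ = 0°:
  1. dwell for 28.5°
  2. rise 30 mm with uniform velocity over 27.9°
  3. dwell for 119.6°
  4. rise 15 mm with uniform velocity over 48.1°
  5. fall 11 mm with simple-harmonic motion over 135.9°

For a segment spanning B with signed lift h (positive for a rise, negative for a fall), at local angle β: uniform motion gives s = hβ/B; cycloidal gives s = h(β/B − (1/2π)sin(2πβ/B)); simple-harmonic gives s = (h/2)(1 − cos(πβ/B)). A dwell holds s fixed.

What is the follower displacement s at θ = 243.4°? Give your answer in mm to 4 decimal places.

seg 1 [0°–28.5°] dwell: s stays 0.0000
seg 2 [28.5°–56.4°] uniform, h=30: full span → s += 30 → s = 30.0000
seg 3 [56.4°–176°] dwell: s stays 30.0000
seg 4 [176°–224.1°] uniform, h=15: full span → s += 15 → s = 45.0000
seg 5 [224.1°–360°] simple-harmonic, h=-11: θ=243.4° here. β=19.3, B=135.9. -11/2·(1 − cos(π·0.1420)) = -0.5384 → s = 44.4616

44.4616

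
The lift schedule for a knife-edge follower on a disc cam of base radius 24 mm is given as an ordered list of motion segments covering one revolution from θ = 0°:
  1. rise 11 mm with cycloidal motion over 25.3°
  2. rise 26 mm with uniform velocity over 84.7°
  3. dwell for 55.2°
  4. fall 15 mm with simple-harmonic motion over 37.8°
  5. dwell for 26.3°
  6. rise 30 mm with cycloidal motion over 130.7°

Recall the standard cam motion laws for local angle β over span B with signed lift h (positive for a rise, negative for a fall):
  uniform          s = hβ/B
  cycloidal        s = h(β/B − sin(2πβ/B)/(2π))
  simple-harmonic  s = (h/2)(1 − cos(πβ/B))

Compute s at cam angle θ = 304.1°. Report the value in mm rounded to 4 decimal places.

seg 1 [0°–25.3°] cycloidal, h=11: full span → s += 11 → s = 11.0000
seg 2 [25.3°–110°] uniform, h=26: full span → s += 26 → s = 37.0000
seg 3 [110°–165.2°] dwell: s stays 37.0000
seg 4 [165.2°–203°] simple-harmonic, h=-15: full span → s += -15 → s = 22.0000
seg 5 [203°–229.3°] dwell: s stays 22.0000
seg 6 [229.3°–360°] cycloidal, h=30: θ=304.1° here. β=74.8, B=130.7. 30·(0.5723 − sin(2π·0.5723)/(2π)) = 19.2643 → s = 41.2643

41.2643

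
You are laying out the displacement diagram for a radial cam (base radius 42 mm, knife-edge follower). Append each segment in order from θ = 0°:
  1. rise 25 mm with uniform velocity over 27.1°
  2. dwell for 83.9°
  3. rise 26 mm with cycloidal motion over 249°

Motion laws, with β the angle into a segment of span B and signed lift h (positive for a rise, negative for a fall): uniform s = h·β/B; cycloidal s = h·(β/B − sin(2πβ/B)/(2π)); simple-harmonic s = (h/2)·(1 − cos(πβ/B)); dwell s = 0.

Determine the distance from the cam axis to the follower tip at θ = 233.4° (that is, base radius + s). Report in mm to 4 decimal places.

seg 1 [0°–27.1°] uniform, h=25: full span → s += 25 → s = 25.0000
seg 2 [27.1°–111°] dwell: s stays 25.0000
seg 3 [111°–360°] cycloidal, h=26: θ=233.4° here. β=122.4, B=249. 26·(0.4916 − sin(2π·0.4916)/(2π)) = 12.5615 → s = 37.5615
radial distance = base radius + s = 42 + 37.5615 = 79.5615

79.5615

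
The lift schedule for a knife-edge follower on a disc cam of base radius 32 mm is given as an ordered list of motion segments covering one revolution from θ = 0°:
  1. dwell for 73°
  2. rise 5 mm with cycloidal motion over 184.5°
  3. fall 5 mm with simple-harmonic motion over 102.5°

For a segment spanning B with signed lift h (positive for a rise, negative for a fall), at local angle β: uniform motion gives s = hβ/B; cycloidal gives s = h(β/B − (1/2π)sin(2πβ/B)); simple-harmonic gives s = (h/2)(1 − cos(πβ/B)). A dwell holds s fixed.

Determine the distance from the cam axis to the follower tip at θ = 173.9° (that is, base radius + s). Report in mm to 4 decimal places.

seg 1 [0°–73°] dwell: s stays 0.0000
seg 2 [73°–257.5°] cycloidal, h=5: θ=173.9° here. β=100.9, B=184.5. 5·(0.5469 − sin(2π·0.5469)/(2π)) = 2.9655 → s = 2.9655
radial distance = base radius + s = 32 + 2.9655 = 34.9655

34.9655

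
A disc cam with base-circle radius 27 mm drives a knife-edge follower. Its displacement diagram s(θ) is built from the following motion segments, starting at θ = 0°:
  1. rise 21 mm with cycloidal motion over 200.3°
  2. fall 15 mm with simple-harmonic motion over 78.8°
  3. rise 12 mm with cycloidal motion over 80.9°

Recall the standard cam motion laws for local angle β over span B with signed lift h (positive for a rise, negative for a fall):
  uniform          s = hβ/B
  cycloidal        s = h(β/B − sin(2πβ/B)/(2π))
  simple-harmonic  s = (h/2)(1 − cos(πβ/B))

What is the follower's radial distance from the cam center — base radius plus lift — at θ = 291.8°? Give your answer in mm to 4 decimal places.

seg 1 [0°–200.3°] cycloidal, h=21: full span → s += 21 → s = 21.0000
seg 2 [200.3°–279.1°] simple-harmonic, h=-15: full span → s += -15 → s = 6.0000
seg 3 [279.1°–360°] cycloidal, h=12: θ=291.8° here. β=12.7, B=80.9. 12·(0.1570 − sin(2π·0.1570)/(2π)) = 0.2909 → s = 6.2909
radial distance = base radius + s = 27 + 6.2909 = 33.2909

33.2909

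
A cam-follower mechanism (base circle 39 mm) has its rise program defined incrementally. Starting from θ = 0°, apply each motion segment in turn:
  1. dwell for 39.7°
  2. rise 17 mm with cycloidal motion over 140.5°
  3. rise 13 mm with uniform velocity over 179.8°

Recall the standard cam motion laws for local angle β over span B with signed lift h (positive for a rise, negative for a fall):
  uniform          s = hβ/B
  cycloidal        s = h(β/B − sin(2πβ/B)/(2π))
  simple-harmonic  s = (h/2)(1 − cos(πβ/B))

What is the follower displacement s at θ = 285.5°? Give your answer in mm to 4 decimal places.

seg 1 [0°–39.7°] dwell: s stays 0.0000
seg 2 [39.7°–180.2°] cycloidal, h=17: full span → s += 17 → s = 17.0000
seg 3 [180.2°–360°] uniform, h=13: θ=285.5° here. β=105.3, B=179.8. 13·105.3/179.8 = 7.6135 → s = 24.6135

24.6135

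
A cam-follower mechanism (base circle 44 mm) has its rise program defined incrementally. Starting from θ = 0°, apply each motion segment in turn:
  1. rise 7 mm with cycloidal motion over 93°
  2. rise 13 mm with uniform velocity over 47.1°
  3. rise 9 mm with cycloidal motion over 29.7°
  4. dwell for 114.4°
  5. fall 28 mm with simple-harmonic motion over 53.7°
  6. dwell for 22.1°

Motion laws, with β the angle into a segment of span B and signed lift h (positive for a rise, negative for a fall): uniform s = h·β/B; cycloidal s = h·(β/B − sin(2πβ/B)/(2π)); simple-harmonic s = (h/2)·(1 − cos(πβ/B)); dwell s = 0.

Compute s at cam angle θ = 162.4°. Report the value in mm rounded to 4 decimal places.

seg 1 [0°–93°] cycloidal, h=7: full span → s += 7 → s = 7.0000
seg 2 [93°–140.1°] uniform, h=13: full span → s += 13 → s = 20.0000
seg 3 [140.1°–169.8°] cycloidal, h=9: θ=162.4° here. β=22.3, B=29.7. 9·(0.7508 − sin(2π·0.7508)/(2π)) = 8.1900 → s = 28.1900

28.1900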